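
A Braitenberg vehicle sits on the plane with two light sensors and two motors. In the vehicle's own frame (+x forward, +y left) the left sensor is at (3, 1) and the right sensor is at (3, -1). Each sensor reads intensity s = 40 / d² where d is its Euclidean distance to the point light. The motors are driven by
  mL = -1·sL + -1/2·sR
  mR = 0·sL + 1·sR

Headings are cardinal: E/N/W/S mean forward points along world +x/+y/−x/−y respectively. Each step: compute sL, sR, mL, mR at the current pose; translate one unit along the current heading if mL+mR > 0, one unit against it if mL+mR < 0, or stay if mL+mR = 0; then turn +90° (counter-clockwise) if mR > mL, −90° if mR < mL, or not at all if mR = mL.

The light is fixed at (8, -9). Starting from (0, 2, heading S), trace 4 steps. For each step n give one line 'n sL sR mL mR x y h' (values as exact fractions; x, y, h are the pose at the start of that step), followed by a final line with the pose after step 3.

0 40/113 8/29 -1612/3277 8/29 0 2 S
1 20/97 20/73 -2430/7081 20/73 0 3 E
2 8/65 40/289 -3612/18785 40/289 -1 3 N
3 10/61 5/36 -1025/4392 5/36 -1 2 W
final 0 2 S

n=0: pose=(0,2,S); sL=40/113, sR=8/29; mL=-1612/3277, mR=8/29; mL+mR=-708/3277 → advance -1; mR−mL=2516/3277 → turn +1·90°
n=1: pose=(0,3,E); sL=20/97, sR=20/73; mL=-2430/7081, mR=20/73; mL+mR=-490/7081 → advance -1; mR−mL=4370/7081 → turn +1·90°
n=2: pose=(-1,3,N); sL=8/65, sR=40/289; mL=-3612/18785, mR=40/289; mL+mR=-1012/18785 → advance -1; mR−mL=6212/18785 → turn +1·90°
n=3: pose=(-1,2,W); sL=10/61, sR=5/36; mL=-1025/4392, mR=5/36; mL+mR=-415/4392 → advance -1; mR−mL=545/1464 → turn +1·90°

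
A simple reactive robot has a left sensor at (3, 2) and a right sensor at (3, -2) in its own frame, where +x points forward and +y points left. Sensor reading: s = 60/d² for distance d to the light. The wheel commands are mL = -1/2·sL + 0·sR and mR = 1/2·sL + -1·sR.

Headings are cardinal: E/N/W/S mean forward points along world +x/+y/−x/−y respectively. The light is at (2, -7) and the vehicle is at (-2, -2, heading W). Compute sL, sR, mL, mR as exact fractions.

30/29 30/49 -15/29 -135/1421

left sensor world pos  = (-5, -4); dL² = 58
right sensor world pos = (-5, 0); dR² = 98
sL = 60/58 = 30/29
sR = 60/98 = 30/49
mL = -1/2·sL + 0·sR = -15/29
mR = 1/2·sL + -1·sR = -135/1421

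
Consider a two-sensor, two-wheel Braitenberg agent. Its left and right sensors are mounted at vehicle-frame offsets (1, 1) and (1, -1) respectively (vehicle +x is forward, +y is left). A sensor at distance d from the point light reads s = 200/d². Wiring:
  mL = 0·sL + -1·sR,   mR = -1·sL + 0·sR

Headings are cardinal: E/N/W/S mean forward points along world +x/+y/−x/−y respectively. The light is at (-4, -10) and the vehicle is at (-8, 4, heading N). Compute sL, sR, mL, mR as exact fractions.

4/5 100/117 -100/117 -4/5

left sensor world pos  = (-9, 5); dL² = 250
right sensor world pos = (-7, 5); dR² = 234
sL = 200/250 = 4/5
sR = 200/234 = 100/117
mL = 0·sL + -1·sR = -100/117
mR = -1·sL + 0·sR = -4/5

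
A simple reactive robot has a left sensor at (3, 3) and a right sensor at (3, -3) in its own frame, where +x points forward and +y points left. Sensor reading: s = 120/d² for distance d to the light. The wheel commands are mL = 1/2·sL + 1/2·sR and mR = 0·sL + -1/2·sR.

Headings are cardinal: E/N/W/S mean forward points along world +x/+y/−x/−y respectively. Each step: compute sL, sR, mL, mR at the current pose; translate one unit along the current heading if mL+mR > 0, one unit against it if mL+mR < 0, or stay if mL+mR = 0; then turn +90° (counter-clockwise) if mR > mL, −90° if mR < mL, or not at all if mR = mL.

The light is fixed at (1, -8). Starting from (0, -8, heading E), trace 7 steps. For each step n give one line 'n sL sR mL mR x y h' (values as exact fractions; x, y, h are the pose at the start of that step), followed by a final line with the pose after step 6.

0 120/13 120/13 120/13 -60/13 0 -8 E
1 20/3 20/3 20/3 -10/3 1 -8 S
2 24/5 120/13 456/65 -60/13 1 -9 W
3 6 15 21/2 -15/2 0 -9 N
4 120/13 120/13 120/13 -60/13 0 -8 E
5 20/3 20/3 20/3 -10/3 1 -8 S
6 24/5 120/13 456/65 -60/13 1 -9 W
final 0 -9 N

n=0: pose=(0,-8,E); sL=120/13, sR=120/13; mL=120/13, mR=-60/13; mL+mR=60/13 → advance +1; mR−mL=-180/13 → turn -1·90°
n=1: pose=(1,-8,S); sL=20/3, sR=20/3; mL=20/3, mR=-10/3; mL+mR=10/3 → advance +1; mR−mL=-10 → turn -1·90°
n=2: pose=(1,-9,W); sL=24/5, sR=120/13; mL=456/65, mR=-60/13; mL+mR=12/5 → advance +1; mR−mL=-756/65 → turn -1·90°
n=3: pose=(0,-9,N); sL=6, sR=15; mL=21/2, mR=-15/2; mL+mR=3 → advance +1; mR−mL=-18 → turn -1·90°
n=4: pose=(0,-8,E); sL=120/13, sR=120/13; mL=120/13, mR=-60/13; mL+mR=60/13 → advance +1; mR−mL=-180/13 → turn -1·90°
n=5: pose=(1,-8,S); sL=20/3, sR=20/3; mL=20/3, mR=-10/3; mL+mR=10/3 → advance +1; mR−mL=-10 → turn -1·90°
n=6: pose=(1,-9,W); sL=24/5, sR=120/13; mL=456/65, mR=-60/13; mL+mR=12/5 → advance +1; mR−mL=-756/65 → turn -1·90°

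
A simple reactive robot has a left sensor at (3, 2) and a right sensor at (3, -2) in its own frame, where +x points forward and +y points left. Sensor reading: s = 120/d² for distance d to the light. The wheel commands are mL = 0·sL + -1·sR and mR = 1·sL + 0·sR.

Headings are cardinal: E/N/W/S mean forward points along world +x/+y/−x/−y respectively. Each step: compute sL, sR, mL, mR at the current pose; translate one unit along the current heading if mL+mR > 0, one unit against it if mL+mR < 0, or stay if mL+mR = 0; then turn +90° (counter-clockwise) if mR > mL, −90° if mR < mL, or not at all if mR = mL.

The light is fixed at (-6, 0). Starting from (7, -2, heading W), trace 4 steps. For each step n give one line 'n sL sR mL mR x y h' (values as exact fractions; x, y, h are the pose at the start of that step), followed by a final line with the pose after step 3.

n=0: pose=(7,-2,W); sL=30/29, sR=6/5; mL=-6/5, mR=30/29; mL+mR=-24/145 → advance -1; mR−mL=324/145 → turn +1·90°
n=1: pose=(8,-2,S); sL=120/281, sR=120/169; mL=-120/169, mR=120/281; mL+mR=-13440/47489 → advance -1; mR−mL=54000/47489 → turn +1·90°
n=2: pose=(8,-1,E); sL=12/29, sR=60/149; mL=-60/149, mR=12/29; mL+mR=48/4321 → advance +1; mR−mL=3528/4321 → turn +1·90°
n=3: pose=(9,-1,N); sL=120/173, sR=120/293; mL=-120/293, mR=120/173; mL+mR=14400/50689 → advance +1; mR−mL=55920/50689 → turn +1·90°

0 30/29 6/5 -6/5 30/29 7 -2 W
1 120/281 120/169 -120/169 120/281 8 -2 S
2 12/29 60/149 -60/149 12/29 8 -1 E
3 120/173 120/293 -120/293 120/173 9 -1 N
final 9 0 W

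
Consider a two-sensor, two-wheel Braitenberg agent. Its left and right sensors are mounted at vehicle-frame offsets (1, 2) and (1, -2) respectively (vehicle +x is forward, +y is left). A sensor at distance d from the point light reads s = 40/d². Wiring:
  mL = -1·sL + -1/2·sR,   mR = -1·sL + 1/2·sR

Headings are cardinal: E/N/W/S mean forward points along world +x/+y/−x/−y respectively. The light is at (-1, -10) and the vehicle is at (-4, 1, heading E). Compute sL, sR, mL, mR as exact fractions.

40/173 8/17 -1372/2941 12/2941

left sensor world pos  = (-3, 3); dL² = 173
right sensor world pos = (-3, -1); dR² = 85
sL = 40/173 = 40/173
sR = 40/85 = 8/17
mL = -1·sL + -1/2·sR = -1372/2941
mR = -1·sL + 1/2·sR = 12/2941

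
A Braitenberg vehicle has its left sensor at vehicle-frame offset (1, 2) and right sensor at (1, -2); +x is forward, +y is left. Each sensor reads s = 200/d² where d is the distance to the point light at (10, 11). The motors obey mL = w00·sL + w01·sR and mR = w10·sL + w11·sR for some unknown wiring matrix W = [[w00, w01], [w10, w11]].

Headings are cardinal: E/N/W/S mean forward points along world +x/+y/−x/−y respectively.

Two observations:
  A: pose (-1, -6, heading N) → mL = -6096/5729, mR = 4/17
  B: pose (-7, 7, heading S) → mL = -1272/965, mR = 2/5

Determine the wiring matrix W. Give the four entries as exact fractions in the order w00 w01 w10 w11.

-1 -1 1/2 0

obs A: pose=(-1,-6,N) → sL=8/17, sR=200/337, mL=-6096/5729, mR=4/17
obs B: pose=(-7,7,S) → sL=4/5, sR=100/193, mL=-1272/965, mR=2/5
sensor matrix S = [[8/17, 200/337], [4/5, 100/193]]; det S = -255360/1105697
solve [mL_A; mL_B] = S·[w00; w01] and [mR_A; mR_B] = S·[w10; w11]:
  w00 = -1, w01 = -1, w10 = 1/2, w11 = 0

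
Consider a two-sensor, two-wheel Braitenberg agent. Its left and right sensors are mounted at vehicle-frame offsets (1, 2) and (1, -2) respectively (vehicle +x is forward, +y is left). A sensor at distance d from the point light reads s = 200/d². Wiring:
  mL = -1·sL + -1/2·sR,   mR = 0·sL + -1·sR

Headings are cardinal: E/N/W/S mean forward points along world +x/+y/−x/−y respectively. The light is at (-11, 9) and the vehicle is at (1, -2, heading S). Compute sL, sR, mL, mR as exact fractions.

10/17 50/61 -1035/1037 -50/61

left sensor world pos  = (3, -3); dL² = 340
right sensor world pos = (-1, -3); dR² = 244
sL = 200/340 = 10/17
sR = 200/244 = 50/61
mL = -1·sL + -1/2·sR = -1035/1037
mR = 0·sL + -1·sR = -50/61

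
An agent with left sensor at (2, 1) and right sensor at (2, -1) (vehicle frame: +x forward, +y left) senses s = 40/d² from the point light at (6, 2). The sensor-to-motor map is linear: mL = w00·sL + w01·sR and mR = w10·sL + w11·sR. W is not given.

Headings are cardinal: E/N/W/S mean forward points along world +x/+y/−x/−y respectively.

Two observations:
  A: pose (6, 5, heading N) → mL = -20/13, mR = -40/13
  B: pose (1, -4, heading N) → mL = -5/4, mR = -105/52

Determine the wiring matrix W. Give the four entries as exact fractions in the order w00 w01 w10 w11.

0 -1 -1 -1

obs A: pose=(6,5,N) → sL=20/13, sR=20/13, mL=-20/13, mR=-40/13
obs B: pose=(1,-4,N) → sL=10/13, sR=5/4, mL=-5/4, mR=-105/52
sensor matrix S = [[20/13, 20/13], [10/13, 5/4]]; det S = 125/169
solve [mL_A; mL_B] = S·[w00; w01] and [mR_A; mR_B] = S·[w10; w11]:
  w00 = 0, w01 = -1, w10 = -1, w11 = -1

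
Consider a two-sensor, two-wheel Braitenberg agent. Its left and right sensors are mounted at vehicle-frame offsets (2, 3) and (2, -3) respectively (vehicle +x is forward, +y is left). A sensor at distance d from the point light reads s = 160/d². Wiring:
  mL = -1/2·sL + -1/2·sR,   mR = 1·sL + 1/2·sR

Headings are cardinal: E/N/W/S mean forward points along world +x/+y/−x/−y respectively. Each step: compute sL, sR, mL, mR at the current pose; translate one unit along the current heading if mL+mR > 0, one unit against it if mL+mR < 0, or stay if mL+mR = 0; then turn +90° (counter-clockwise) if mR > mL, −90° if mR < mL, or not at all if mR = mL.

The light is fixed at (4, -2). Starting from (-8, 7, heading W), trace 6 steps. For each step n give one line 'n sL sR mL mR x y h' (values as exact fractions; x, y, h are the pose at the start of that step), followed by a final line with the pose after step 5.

n=0: pose=(-8,7,W); sL=20/29, sR=8/17; mL=-286/493, mR=456/493; mL+mR=10/29 → advance +1; mR−mL=742/493 → turn +1·90°
n=1: pose=(-9,7,S); sL=160/149, sR=32/61; mL=-7264/9089, mR=12144/9089; mL+mR=80/149 → advance +1; mR−mL=19408/9089 → turn +1·90°
n=2: pose=(-9,6,E); sL=80/121, sR=80/73; mL=-7760/8833, mR=10680/8833; mL+mR=40/121 → advance +1; mR−mL=18440/8833 → turn +1·90°
n=3: pose=(-8,6,N); sL=32/65, sR=160/181; mL=-8096/11765, mR=10992/11765; mL+mR=16/65 → advance +1; mR−mL=19088/11765 → turn +1·90°
n=4: pose=(-8,7,W); sL=20/29, sR=8/17; mL=-286/493, mR=456/493; mL+mR=10/29 → advance +1; mR−mL=742/493 → turn +1·90°
n=5: pose=(-9,7,S); sL=160/149, sR=32/61; mL=-7264/9089, mR=12144/9089; mL+mR=80/149 → advance +1; mR−mL=19408/9089 → turn +1·90°

0 20/29 8/17 -286/493 456/493 -8 7 W
1 160/149 32/61 -7264/9089 12144/9089 -9 7 S
2 80/121 80/73 -7760/8833 10680/8833 -9 6 E
3 32/65 160/181 -8096/11765 10992/11765 -8 6 N
4 20/29 8/17 -286/493 456/493 -8 7 W
5 160/149 32/61 -7264/9089 12144/9089 -9 7 S
final -9 6 E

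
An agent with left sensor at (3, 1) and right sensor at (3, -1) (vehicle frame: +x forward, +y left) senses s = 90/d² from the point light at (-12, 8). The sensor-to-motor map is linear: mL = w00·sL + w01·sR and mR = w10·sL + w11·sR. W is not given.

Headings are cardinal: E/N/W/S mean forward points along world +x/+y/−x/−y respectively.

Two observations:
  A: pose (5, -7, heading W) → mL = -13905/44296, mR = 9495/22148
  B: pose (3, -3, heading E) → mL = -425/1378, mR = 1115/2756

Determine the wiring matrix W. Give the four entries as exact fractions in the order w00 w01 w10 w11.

obs A: pose=(5,-7,W) → sL=45/226, sR=45/196, mL=-13905/44296, mR=9495/22148
obs B: pose=(3,-3,E) → sL=45/212, sR=5/26, mL=-425/1378, mR=1115/2756
sensor matrix S = [[45/226, 45/196], [45/212, 5/26]]; det S = -637425/61039888
solve [mL_A; mL_B] = S·[w00; w01] and [mR_A; mR_B] = S·[w10; w11]:
  w00 = -1, w01 = -1/2, w10 = 1, w11 = 1

-1 -1/2 1 1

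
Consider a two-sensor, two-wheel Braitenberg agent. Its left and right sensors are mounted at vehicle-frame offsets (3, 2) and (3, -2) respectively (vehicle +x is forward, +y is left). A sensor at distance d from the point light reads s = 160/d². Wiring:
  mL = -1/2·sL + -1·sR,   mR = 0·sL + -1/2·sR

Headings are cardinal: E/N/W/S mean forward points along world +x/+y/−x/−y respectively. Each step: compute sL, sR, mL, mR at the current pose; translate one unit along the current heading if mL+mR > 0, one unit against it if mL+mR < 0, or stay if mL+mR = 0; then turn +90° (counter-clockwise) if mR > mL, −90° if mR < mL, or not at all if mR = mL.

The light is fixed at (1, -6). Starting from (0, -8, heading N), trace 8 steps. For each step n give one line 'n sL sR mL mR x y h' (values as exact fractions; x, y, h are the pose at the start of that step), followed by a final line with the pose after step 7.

0 16 80 -88 -40 0 -8 N
1 160/41 160/17 -7920/697 -80/17 0 -9 W
2 4 4 -6 -2 1 -9 S
3 160/9 32/5 -688/45 -16/5 1 -8 E
4 16 80 -88 -40 0 -8 N
5 160/41 160/17 -7920/697 -80/17 0 -9 W
6 4 4 -6 -2 1 -9 S
7 160/9 32/5 -688/45 -16/5 1 -8 E
final 0 -8 N

n=0: pose=(0,-8,N); sL=16, sR=80; mL=-88, mR=-40; mL+mR=-128 → advance -1; mR−mL=48 → turn +1·90°
n=1: pose=(0,-9,W); sL=160/41, sR=160/17; mL=-7920/697, mR=-80/17; mL+mR=-11200/697 → advance -1; mR−mL=4640/697 → turn +1·90°
n=2: pose=(1,-9,S); sL=4, sR=4; mL=-6, mR=-2; mL+mR=-8 → advance -1; mR−mL=4 → turn +1·90°
n=3: pose=(1,-8,E); sL=160/9, sR=32/5; mL=-688/45, mR=-16/5; mL+mR=-832/45 → advance -1; mR−mL=544/45 → turn +1·90°
n=4: pose=(0,-8,N); sL=16, sR=80; mL=-88, mR=-40; mL+mR=-128 → advance -1; mR−mL=48 → turn +1·90°
n=5: pose=(0,-9,W); sL=160/41, sR=160/17; mL=-7920/697, mR=-80/17; mL+mR=-11200/697 → advance -1; mR−mL=4640/697 → turn +1·90°
n=6: pose=(1,-9,S); sL=4, sR=4; mL=-6, mR=-2; mL+mR=-8 → advance -1; mR−mL=4 → turn +1·90°
n=7: pose=(1,-8,E); sL=160/9, sR=32/5; mL=-688/45, mR=-16/5; mL+mR=-832/45 → advance -1; mR−mL=544/45 → turn +1·90°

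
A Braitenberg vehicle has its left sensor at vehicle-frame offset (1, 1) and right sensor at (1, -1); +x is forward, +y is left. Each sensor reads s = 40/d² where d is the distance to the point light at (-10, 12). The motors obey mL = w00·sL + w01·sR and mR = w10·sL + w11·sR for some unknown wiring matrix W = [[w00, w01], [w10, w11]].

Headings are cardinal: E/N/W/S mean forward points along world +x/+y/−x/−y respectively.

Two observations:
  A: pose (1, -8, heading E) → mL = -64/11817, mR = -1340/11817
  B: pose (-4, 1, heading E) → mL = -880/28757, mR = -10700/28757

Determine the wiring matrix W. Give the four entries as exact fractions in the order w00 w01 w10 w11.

-1/2 1/2 -1 -1/2

obs A: pose=(1,-8,E) → sL=8/101, sR=8/117, mL=-64/11817, mR=-1340/11817
obs B: pose=(-4,1,E) → sL=40/149, sR=40/193, mL=-880/28757, mR=-10700/28757
sensor matrix S = [[8/101, 8/117], [40/149, 40/193]]; det S = -659200/339821469
solve [mL_A; mL_B] = S·[w00; w01] and [mR_A; mR_B] = S·[w10; w11]:
  w00 = -1/2, w01 = 1/2, w10 = -1, w11 = -1/2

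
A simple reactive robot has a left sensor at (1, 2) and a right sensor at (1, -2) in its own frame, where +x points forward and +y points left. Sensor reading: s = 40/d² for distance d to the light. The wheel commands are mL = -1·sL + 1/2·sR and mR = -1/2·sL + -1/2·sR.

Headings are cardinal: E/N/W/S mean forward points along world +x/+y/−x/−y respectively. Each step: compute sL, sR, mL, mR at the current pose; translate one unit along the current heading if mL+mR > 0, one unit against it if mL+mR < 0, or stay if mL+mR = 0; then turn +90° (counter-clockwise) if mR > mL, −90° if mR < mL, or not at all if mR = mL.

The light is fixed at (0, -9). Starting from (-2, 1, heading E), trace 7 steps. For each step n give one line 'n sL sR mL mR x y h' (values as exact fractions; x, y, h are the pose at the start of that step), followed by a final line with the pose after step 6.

0 8/29 8/13 12/377 -168/377 -2 1 E
1 20/41 20/53 -650/2173 -940/2173 -3 1 S
2 40/97 8/37 -1092/3589 -1128/3589 -3 2 W
3 1/4 5/18 -1/9 -19/72 -2 2 N
4 8/29 8/13 12/377 -168/377 -2 1 E
5 20/41 20/53 -650/2173 -940/2173 -3 1 S
6 40/97 8/37 -1092/3589 -1128/3589 -3 2 W
final -2 2 N

n=0: pose=(-2,1,E); sL=8/29, sR=8/13; mL=12/377, mR=-168/377; mL+mR=-12/29 → advance -1; mR−mL=-180/377 → turn -1·90°
n=1: pose=(-3,1,S); sL=20/41, sR=20/53; mL=-650/2173, mR=-940/2173; mL+mR=-30/41 → advance -1; mR−mL=-290/2173 → turn -1·90°
n=2: pose=(-3,2,W); sL=40/97, sR=8/37; mL=-1092/3589, mR=-1128/3589; mL+mR=-60/97 → advance -1; mR−mL=-36/3589 → turn -1·90°
n=3: pose=(-2,2,N); sL=1/4, sR=5/18; mL=-1/9, mR=-19/72; mL+mR=-3/8 → advance -1; mR−mL=-11/72 → turn -1·90°
n=4: pose=(-2,1,E); sL=8/29, sR=8/13; mL=12/377, mR=-168/377; mL+mR=-12/29 → advance -1; mR−mL=-180/377 → turn -1·90°
n=5: pose=(-3,1,S); sL=20/41, sR=20/53; mL=-650/2173, mR=-940/2173; mL+mR=-30/41 → advance -1; mR−mL=-290/2173 → turn -1·90°
n=6: pose=(-3,2,W); sL=40/97, sR=8/37; mL=-1092/3589, mR=-1128/3589; mL+mR=-60/97 → advance -1; mR−mL=-36/3589 → turn -1·90°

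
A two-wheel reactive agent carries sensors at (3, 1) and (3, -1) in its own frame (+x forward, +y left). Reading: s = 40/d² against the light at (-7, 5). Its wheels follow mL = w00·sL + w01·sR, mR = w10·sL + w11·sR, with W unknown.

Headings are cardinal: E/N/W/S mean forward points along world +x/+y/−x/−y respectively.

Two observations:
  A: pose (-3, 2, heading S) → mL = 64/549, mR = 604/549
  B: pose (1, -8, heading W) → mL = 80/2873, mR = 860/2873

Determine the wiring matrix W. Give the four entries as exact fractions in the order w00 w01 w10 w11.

obs A: pose=(-3,2,S) → sL=40/61, sR=8/9, mL=64/549, mR=604/549
obs B: pose=(1,-8,W) → sL=40/221, sR=40/169, mL=80/2873, mR=860/2873
sensor matrix S = [[40/61, 8/9], [40/221, 40/169]]; det S = -8960/1577277
solve [mL_A; mL_B] = S·[w00; w01] and [mR_A; mR_B] = S·[w10; w11]:
  w00 = -1/2, w01 = 1/2, w10 = 1, w11 = 1/2

-1/2 1/2 1 1/2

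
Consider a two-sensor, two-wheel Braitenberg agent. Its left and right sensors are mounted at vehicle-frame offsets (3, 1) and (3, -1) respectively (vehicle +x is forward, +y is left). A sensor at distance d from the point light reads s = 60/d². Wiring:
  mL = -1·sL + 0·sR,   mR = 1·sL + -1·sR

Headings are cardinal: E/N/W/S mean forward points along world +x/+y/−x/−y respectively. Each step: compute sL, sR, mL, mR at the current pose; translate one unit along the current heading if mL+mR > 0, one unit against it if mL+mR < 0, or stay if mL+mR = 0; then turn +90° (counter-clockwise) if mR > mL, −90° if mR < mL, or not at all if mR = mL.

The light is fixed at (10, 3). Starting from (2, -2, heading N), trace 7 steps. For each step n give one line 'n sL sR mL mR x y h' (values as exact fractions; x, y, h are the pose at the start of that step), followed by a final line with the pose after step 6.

0 12/17 60/53 -12/17 -384/901 2 -2 N
1 6/17 30/73 -6/17 -72/1241 2 -3 W
2 20/39 12/29 -20/39 112/1131 3 -3 S
3 15/8 15/13 -15/8 75/104 3 -2 E
4 12/17 60/53 -12/17 -384/901 2 -2 N
5 6/17 30/73 -6/17 -72/1241 2 -3 W
6 20/39 12/29 -20/39 112/1131 3 -3 S
final 3 -2 E

n=0: pose=(2,-2,N); sL=12/17, sR=60/53; mL=-12/17, mR=-384/901; mL+mR=-60/53 → advance -1; mR−mL=252/901 → turn +1·90°
n=1: pose=(2,-3,W); sL=6/17, sR=30/73; mL=-6/17, mR=-72/1241; mL+mR=-30/73 → advance -1; mR−mL=366/1241 → turn +1·90°
n=2: pose=(3,-3,S); sL=20/39, sR=12/29; mL=-20/39, mR=112/1131; mL+mR=-12/29 → advance -1; mR−mL=692/1131 → turn +1·90°
n=3: pose=(3,-2,E); sL=15/8, sR=15/13; mL=-15/8, mR=75/104; mL+mR=-15/13 → advance -1; mR−mL=135/52 → turn +1·90°
n=4: pose=(2,-2,N); sL=12/17, sR=60/53; mL=-12/17, mR=-384/901; mL+mR=-60/53 → advance -1; mR−mL=252/901 → turn +1·90°
n=5: pose=(2,-3,W); sL=6/17, sR=30/73; mL=-6/17, mR=-72/1241; mL+mR=-30/73 → advance -1; mR−mL=366/1241 → turn +1·90°
n=6: pose=(3,-3,S); sL=20/39, sR=12/29; mL=-20/39, mR=112/1131; mL+mR=-12/29 → advance -1; mR−mL=692/1131 → turn +1·90°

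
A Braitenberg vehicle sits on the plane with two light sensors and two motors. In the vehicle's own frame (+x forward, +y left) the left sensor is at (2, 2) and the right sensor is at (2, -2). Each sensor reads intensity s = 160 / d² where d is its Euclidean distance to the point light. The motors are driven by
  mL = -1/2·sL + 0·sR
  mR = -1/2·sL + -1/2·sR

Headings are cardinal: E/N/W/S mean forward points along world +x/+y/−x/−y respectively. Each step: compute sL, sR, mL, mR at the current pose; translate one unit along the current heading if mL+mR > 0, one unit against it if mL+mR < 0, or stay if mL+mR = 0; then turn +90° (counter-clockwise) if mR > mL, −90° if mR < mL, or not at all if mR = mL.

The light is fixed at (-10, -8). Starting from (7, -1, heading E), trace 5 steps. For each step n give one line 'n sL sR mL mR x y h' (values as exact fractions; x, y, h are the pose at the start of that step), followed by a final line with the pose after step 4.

n=0: pose=(7,-1,E); sL=80/221, sR=80/193; mL=-40/221, mR=-16560/42653; mL+mR=-24280/42653 → advance -1; mR−mL=-40/193 → turn -1·90°
n=1: pose=(6,-1,S); sL=160/349, sR=160/221; mL=-80/349, mR=-45600/77129; mL+mR=-63280/77129 → advance -1; mR−mL=-80/221 → turn -1·90°
n=2: pose=(6,0,W); sL=20/29, sR=20/37; mL=-10/29, mR=-660/1073; mL+mR=-1030/1073 → advance -1; mR−mL=-10/37 → turn -1·90°
n=3: pose=(7,0,N); sL=32/65, sR=160/461; mL=-16/65, mR=-12576/29965; mL+mR=-19952/29965 → advance -1; mR−mL=-80/461 → turn -1·90°
n=4: pose=(7,-1,E); sL=80/221, sR=80/193; mL=-40/221, mR=-16560/42653; mL+mR=-24280/42653 → advance -1; mR−mL=-40/193 → turn -1·90°

0 80/221 80/193 -40/221 -16560/42653 7 -1 E
1 160/349 160/221 -80/349 -45600/77129 6 -1 S
2 20/29 20/37 -10/29 -660/1073 6 0 W
3 32/65 160/461 -16/65 -12576/29965 7 0 N
4 80/221 80/193 -40/221 -16560/42653 7 -1 E
final 6 -1 S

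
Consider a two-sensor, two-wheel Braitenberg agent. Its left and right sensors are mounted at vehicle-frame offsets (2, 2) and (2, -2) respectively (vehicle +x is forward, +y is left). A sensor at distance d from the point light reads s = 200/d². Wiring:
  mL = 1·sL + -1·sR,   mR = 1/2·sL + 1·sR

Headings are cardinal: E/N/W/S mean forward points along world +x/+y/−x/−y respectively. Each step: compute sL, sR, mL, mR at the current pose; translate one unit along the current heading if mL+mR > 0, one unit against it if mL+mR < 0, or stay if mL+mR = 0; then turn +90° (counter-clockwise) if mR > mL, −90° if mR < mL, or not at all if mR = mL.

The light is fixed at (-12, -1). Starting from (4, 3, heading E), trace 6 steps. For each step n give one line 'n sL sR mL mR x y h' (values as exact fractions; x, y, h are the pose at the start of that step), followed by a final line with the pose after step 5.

n=0: pose=(4,3,E); sL=5/9, sR=25/41; mL=-20/369, mR=655/738; mL+mR=5/6 → advance +1; mR−mL=695/738 → turn +1·90°
n=1: pose=(5,3,N); sL=200/261, sR=200/397; mL=27200/103617, mR=91900/103617; mL+mR=100/87 → advance +1; mR−mL=64700/103617 → turn +1·90°
n=2: pose=(5,4,W); sL=100/117, sR=100/137; mL=2000/16029, mR=18550/16029; mL+mR=50/39 → advance +1; mR−mL=16550/16029 → turn +1·90°
n=3: pose=(4,4,S); sL=200/333, sR=40/41; mL=-5120/13653, mR=17420/13653; mL+mR=100/111 → advance +1; mR−mL=22540/13653 → turn +1·90°
n=4: pose=(4,3,E); sL=5/9, sR=25/41; mL=-20/369, mR=655/738; mL+mR=5/6 → advance +1; mR−mL=695/738 → turn +1·90°
n=5: pose=(5,3,N); sL=200/261, sR=200/397; mL=27200/103617, mR=91900/103617; mL+mR=100/87 → advance +1; mR−mL=64700/103617 → turn +1·90°

0 5/9 25/41 -20/369 655/738 4 3 E
1 200/261 200/397 27200/103617 91900/103617 5 3 N
2 100/117 100/137 2000/16029 18550/16029 5 4 W
3 200/333 40/41 -5120/13653 17420/13653 4 4 S
4 5/9 25/41 -20/369 655/738 4 3 E
5 200/261 200/397 27200/103617 91900/103617 5 3 N
final 5 4 W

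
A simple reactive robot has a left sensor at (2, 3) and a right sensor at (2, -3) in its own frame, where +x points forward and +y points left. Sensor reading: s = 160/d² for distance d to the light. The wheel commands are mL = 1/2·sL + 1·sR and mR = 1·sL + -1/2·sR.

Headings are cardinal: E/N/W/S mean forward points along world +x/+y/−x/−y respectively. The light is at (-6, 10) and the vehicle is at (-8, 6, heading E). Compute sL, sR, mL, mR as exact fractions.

160 160/49 4080/49 7760/49

left sensor world pos  = (-6, 9); dL² = 1
right sensor world pos = (-6, 3); dR² = 49
sL = 160/1 = 160
sR = 160/49 = 160/49
mL = 1/2·sL + 1·sR = 4080/49
mR = 1·sL + -1/2·sR = 7760/49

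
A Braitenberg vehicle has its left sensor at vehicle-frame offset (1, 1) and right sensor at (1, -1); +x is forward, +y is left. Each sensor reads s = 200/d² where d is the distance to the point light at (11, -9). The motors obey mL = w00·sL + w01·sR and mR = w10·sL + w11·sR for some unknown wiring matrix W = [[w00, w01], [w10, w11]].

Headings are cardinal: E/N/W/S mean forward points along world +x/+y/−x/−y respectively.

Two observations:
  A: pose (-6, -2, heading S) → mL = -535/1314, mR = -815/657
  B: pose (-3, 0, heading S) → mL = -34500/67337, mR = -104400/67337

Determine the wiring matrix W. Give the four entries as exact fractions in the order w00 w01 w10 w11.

-1 1/2 -1 -1

obs A: pose=(-6,-2,S) → sL=50/73, sR=5/9, mL=-535/1314, mR=-815/657
obs B: pose=(-3,0,S) → sL=200/233, sR=200/289, mL=-34500/67337, mR=-104400/67337
sensor matrix S = [[50/73, 5/9], [200/233, 200/289]]; det S = -127000/44240409
solve [mL_A; mL_B] = S·[w00; w01] and [mR_A; mR_B] = S·[w10; w11]:
  w00 = -1, w01 = 1/2, w10 = -1, w11 = -1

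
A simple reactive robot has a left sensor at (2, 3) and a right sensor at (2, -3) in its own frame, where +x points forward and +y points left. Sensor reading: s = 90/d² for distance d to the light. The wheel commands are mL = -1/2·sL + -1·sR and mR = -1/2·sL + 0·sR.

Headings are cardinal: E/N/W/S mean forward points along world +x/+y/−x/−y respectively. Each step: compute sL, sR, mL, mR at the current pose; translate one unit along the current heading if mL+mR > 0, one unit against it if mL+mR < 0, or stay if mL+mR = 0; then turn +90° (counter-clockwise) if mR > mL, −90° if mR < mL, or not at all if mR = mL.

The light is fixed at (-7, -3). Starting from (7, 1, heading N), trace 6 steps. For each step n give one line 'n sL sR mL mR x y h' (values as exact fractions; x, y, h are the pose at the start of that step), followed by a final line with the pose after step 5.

0 90/157 18/65 -5751/10205 -45/157 7 1 N
1 5/8 1/2 -13/16 -5/16 7 0 W
2 18/65 18/29 -1431/1885 -9/65 8 0 S
3 45/169 9/29 -4347/9802 -45/338 8 1 E
4 90/157 18/65 -5751/10205 -45/157 7 1 N
5 5/8 1/2 -13/16 -5/16 7 0 W
final 8 0 S

n=0: pose=(7,1,N); sL=90/157, sR=18/65; mL=-5751/10205, mR=-45/157; mL+mR=-8676/10205 → advance -1; mR−mL=18/65 → turn +1·90°
n=1: pose=(7,0,W); sL=5/8, sR=1/2; mL=-13/16, mR=-5/16; mL+mR=-9/8 → advance -1; mR−mL=1/2 → turn +1·90°
n=2: pose=(8,0,S); sL=18/65, sR=18/29; mL=-1431/1885, mR=-9/65; mL+mR=-1692/1885 → advance -1; mR−mL=18/29 → turn +1·90°
n=3: pose=(8,1,E); sL=45/169, sR=9/29; mL=-4347/9802, mR=-45/338; mL+mR=-2826/4901 → advance -1; mR−mL=9/29 → turn +1·90°
n=4: pose=(7,1,N); sL=90/157, sR=18/65; mL=-5751/10205, mR=-45/157; mL+mR=-8676/10205 → advance -1; mR−mL=18/65 → turn +1·90°
n=5: pose=(7,0,W); sL=5/8, sR=1/2; mL=-13/16, mR=-5/16; mL+mR=-9/8 → advance -1; mR−mL=1/2 → turn +1·90°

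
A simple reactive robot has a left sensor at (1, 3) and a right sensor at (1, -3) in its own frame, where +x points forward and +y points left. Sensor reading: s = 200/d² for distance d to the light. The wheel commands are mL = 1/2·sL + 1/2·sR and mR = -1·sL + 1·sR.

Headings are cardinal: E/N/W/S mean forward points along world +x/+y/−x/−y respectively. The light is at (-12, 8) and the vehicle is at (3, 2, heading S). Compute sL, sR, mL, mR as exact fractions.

left sensor world pos  = (6, 1); dL² = 373
right sensor world pos = (0, 1); dR² = 193
sL = 200/373 = 200/373
sR = 200/193 = 200/193
mL = 1/2·sL + 1/2·sR = 56600/71989
mR = -1·sL + 1·sR = 36000/71989

200/373 200/193 56600/71989 36000/71989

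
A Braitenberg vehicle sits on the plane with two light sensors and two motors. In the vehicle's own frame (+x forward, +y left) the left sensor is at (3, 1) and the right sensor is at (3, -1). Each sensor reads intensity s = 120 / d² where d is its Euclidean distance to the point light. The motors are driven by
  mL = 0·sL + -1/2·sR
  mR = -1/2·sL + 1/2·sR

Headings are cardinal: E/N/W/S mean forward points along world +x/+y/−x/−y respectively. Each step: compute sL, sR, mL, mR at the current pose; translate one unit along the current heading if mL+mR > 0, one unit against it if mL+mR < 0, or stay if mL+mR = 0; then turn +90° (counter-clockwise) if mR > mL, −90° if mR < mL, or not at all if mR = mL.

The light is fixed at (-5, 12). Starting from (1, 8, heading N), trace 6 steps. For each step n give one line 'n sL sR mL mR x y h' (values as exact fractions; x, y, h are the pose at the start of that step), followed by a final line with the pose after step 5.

0 60/13 12/5 -6/5 -72/65 1 8 N
1 8/3 24/5 -12/5 16/15 1 7 W
2 15/16 6/5 -3/5 21/160 2 7 S
3 120/109 24/25 -12/25 -192/2725 2 8 E
4 60/13 12/5 -6/5 -72/65 1 8 N
5 8/3 24/5 -12/5 16/15 1 7 W
final 2 7 S

n=0: pose=(1,8,N); sL=60/13, sR=12/5; mL=-6/5, mR=-72/65; mL+mR=-30/13 → advance -1; mR−mL=6/65 → turn +1·90°
n=1: pose=(1,7,W); sL=8/3, sR=24/5; mL=-12/5, mR=16/15; mL+mR=-4/3 → advance -1; mR−mL=52/15 → turn +1·90°
n=2: pose=(2,7,S); sL=15/16, sR=6/5; mL=-3/5, mR=21/160; mL+mR=-15/32 → advance -1; mR−mL=117/160 → turn +1·90°
n=3: pose=(2,8,E); sL=120/109, sR=24/25; mL=-12/25, mR=-192/2725; mL+mR=-60/109 → advance -1; mR−mL=1116/2725 → turn +1·90°
n=4: pose=(1,8,N); sL=60/13, sR=12/5; mL=-6/5, mR=-72/65; mL+mR=-30/13 → advance -1; mR−mL=6/65 → turn +1·90°
n=5: pose=(1,7,W); sL=8/3, sR=24/5; mL=-12/5, mR=16/15; mL+mR=-4/3 → advance -1; mR−mL=52/15 → turn +1·90°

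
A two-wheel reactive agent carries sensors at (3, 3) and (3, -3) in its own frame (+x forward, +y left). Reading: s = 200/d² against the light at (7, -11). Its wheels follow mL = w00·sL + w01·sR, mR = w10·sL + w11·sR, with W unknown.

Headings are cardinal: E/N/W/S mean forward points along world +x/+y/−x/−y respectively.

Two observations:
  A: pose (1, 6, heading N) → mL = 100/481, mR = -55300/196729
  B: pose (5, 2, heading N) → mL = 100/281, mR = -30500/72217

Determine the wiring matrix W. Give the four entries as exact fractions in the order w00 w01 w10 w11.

obs A: pose=(1,6,N) → sL=200/481, sR=200/409, mL=100/481, mR=-55300/196729
obs B: pose=(5,2,N) → sL=200/281, sR=200/257, mL=100/281, mR=-30500/72217
sensor matrix S = [[200/481, 200/409], [200/281, 200/257]]; det S = -347520000/14207178193
solve [mL_A; mL_B] = S·[w00; w01] and [mR_A; mR_B] = S·[w10; w11]:
  w00 = 1/2, w01 = 0, w10 = 1/2, w11 = -1

1/2 0 1/2 -1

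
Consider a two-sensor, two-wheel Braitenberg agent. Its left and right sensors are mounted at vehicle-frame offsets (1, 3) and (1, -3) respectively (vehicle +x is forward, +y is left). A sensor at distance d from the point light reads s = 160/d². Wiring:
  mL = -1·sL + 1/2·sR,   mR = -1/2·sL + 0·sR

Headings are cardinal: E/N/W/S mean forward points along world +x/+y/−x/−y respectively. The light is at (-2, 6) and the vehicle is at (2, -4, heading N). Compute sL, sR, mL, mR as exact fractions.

80/41 16/13 -712/533 -40/41

left sensor world pos  = (-1, -3); dL² = 82
right sensor world pos = (5, -3); dR² = 130
sL = 160/82 = 80/41
sR = 160/130 = 16/13
mL = -1·sL + 1/2·sR = -712/533
mR = -1/2·sL + 0·sR = -40/41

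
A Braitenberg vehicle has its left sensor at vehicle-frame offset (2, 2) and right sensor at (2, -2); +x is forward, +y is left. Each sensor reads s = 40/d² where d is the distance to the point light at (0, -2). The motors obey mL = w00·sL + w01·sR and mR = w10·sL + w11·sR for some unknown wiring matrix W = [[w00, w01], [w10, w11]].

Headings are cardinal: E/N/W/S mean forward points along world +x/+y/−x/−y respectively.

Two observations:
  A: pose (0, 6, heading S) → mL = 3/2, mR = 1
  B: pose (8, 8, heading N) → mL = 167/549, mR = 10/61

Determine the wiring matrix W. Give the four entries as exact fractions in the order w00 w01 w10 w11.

1 1/2 0 1

obs A: pose=(0,6,S) → sL=1, sR=1, mL=3/2, mR=1
obs B: pose=(8,8,N) → sL=2/9, sR=10/61, mL=167/549, mR=10/61
sensor matrix S = [[1, 1], [2/9, 10/61]]; det S = -32/549
solve [mL_A; mL_B] = S·[w00; w01] and [mR_A; mR_B] = S·[w10; w11]:
  w00 = 1, w01 = 1/2, w10 = 0, w11 = 1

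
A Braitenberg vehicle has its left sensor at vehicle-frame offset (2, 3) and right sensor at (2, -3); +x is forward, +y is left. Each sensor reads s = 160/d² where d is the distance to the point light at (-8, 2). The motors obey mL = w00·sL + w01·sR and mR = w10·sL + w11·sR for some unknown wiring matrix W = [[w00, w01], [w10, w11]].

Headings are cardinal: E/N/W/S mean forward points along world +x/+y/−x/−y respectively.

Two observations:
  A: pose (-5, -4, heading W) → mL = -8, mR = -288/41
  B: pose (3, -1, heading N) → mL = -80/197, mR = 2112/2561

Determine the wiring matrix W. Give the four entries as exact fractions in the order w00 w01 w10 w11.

0 -1/2 1/2 -1/2

obs A: pose=(-5,-4,W) → sL=80/41, sR=16, mL=-8, mR=-288/41
obs B: pose=(3,-1,N) → sL=32/13, sR=160/197, mL=-80/197, mR=2112/2561
sensor matrix S = [[80/41, 16], [32/13, 160/197]]; det S = -3969024/105001
solve [mL_A; mL_B] = S·[w00; w01] and [mR_A; mR_B] = S·[w10; w11]:
  w00 = 0, w01 = -1/2, w10 = 1/2, w11 = -1/2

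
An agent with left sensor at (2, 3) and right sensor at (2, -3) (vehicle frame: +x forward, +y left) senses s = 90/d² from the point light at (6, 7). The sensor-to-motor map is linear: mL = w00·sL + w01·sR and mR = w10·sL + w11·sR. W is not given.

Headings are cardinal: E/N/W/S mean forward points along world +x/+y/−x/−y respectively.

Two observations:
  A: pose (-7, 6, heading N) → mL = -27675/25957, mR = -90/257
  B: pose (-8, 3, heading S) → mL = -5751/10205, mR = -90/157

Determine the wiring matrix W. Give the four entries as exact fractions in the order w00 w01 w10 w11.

obs A: pose=(-7,6,N) → sL=90/257, sR=90/101, mL=-27675/25957, mR=-90/257
obs B: pose=(-8,3,S) → sL=90/157, sR=18/65, mL=-5751/10205, mR=-90/157
sensor matrix S = [[90/257, 90/101], [90/157, 18/65]]; det S = -21924432/52978237
solve [mL_A; mL_B] = S·[w00; w01] and [mR_A; mR_B] = S·[w10; w11]:
  w00 = -1/2, w01 = -1, w10 = -1, w11 = 0

-1/2 -1 -1 0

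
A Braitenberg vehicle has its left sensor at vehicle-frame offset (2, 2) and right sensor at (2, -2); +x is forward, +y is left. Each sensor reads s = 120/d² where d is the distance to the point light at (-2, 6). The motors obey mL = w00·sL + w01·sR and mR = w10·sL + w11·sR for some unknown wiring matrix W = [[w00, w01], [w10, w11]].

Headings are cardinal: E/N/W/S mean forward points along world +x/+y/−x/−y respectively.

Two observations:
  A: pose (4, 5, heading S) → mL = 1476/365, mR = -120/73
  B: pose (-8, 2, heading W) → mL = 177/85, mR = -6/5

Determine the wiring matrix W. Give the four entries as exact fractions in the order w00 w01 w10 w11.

obs A: pose=(4,5,S) → sL=120/73, sR=24/5, mL=1476/365, mR=-120/73
obs B: pose=(-8,2,W) → sL=6/5, sR=30/17, mL=177/85, mR=-6/5
sensor matrix S = [[120/73, 24/5], [6/5, 30/17]]; det S = -88704/31025
solve [mL_A; mL_B] = S·[w00; w01] and [mR_A; mR_B] = S·[w10; w11]:
  w00 = 1, w01 = 1/2, w10 = -1, w11 = 0

1 1/2 -1 0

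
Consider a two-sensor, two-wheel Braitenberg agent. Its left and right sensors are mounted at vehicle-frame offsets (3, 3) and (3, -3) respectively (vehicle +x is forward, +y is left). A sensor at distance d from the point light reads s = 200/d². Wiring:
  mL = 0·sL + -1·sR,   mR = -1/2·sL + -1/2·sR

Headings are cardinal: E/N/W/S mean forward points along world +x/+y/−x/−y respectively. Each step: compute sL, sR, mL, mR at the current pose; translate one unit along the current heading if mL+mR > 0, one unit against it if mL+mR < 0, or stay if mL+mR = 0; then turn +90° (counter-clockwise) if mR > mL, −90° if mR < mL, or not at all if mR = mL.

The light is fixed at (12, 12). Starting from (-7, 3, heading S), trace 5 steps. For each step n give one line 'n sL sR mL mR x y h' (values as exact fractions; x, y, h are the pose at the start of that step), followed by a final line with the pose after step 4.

n=0: pose=(-7,3,S); sL=1/2, sR=50/157; mL=-50/157, mR=-257/628; mL+mR=-457/628 → advance -1; mR−mL=-57/628 → turn -1·90°
n=1: pose=(-7,4,W); sL=40/121, sR=200/509; mL=-200/509, mR=-22280/61589; mL+mR=-46480/61589 → advance -1; mR−mL=1920/61589 → turn +1·90°
n=2: pose=(-6,4,S); sL=100/173, sR=100/281; mL=-100/281, mR=-22700/48613; mL+mR=-40000/48613 → advance -1; mR−mL=-5400/48613 → turn -1·90°
n=3: pose=(-6,5,W); sL=200/541, sR=200/457; mL=-200/457, mR=-99800/247237; mL+mR=-208000/247237 → advance -1; mR−mL=8400/247237 → turn +1·90°
n=4: pose=(-5,5,S); sL=25/37, sR=2/5; mL=-2/5, mR=-199/370; mL+mR=-347/370 → advance -1; mR−mL=-51/370 → turn -1·90°

0 1/2 50/157 -50/157 -257/628 -7 3 S
1 40/121 200/509 -200/509 -22280/61589 -7 4 W
2 100/173 100/281 -100/281 -22700/48613 -6 4 S
3 200/541 200/457 -200/457 -99800/247237 -6 5 W
4 25/37 2/5 -2/5 -199/370 -5 5 S
final -5 6 W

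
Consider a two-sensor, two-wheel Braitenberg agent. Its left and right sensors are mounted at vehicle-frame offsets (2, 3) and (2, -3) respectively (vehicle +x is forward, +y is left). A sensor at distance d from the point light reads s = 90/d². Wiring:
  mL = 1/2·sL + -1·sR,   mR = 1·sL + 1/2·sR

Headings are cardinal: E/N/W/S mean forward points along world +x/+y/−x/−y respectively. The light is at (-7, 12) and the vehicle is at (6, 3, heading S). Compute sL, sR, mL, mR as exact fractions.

90/377 90/221 -1845/6409 2835/6409

left sensor world pos  = (9, 1); dL² = 377
right sensor world pos = (3, 1); dR² = 221
sL = 90/377 = 90/377
sR = 90/221 = 90/221
mL = 1/2·sL + -1·sR = -1845/6409
mR = 1·sL + 1/2·sR = 2835/6409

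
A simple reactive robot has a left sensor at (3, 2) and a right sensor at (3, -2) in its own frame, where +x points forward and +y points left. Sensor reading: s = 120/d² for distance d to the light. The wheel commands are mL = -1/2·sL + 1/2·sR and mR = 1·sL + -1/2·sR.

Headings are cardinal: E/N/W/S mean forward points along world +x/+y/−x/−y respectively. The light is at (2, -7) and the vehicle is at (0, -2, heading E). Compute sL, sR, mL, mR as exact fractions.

12/5 12 24/5 -18/5

left sensor world pos  = (3, 0); dL² = 50
right sensor world pos = (3, -4); dR² = 10
sL = 120/50 = 12/5
sR = 120/10 = 12
mL = -1/2·sL + 1/2·sR = 24/5
mR = 1·sL + -1/2·sR = -18/5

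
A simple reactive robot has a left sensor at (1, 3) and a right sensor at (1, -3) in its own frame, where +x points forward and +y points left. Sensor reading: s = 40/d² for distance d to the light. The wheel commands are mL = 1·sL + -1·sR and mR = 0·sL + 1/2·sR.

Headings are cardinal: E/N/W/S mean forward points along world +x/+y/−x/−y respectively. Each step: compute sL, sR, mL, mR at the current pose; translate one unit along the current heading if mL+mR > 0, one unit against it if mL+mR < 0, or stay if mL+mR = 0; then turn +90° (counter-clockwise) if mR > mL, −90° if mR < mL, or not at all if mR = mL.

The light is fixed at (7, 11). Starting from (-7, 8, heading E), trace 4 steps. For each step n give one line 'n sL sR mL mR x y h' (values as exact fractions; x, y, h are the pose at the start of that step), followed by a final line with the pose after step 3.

0 40/169 8/41 288/6929 4/41 -7 8 E
1 2/13 5/13 -3/13 5/26 -6 8 N
2 8/49 40/197 -384/9653 20/197 -6 7 W
3 20/73 20/157 1680/11461 10/157 -7 7 S
final -7 6 W

n=0: pose=(-7,8,E); sL=40/169, sR=8/41; mL=288/6929, mR=4/41; mL+mR=964/6929 → advance +1; mR−mL=388/6929 → turn +1·90°
n=1: pose=(-6,8,N); sL=2/13, sR=5/13; mL=-3/13, mR=5/26; mL+mR=-1/26 → advance -1; mR−mL=11/26 → turn +1·90°
n=2: pose=(-6,7,W); sL=8/49, sR=40/197; mL=-384/9653, mR=20/197; mL+mR=596/9653 → advance +1; mR−mL=1364/9653 → turn +1·90°
n=3: pose=(-7,7,S); sL=20/73, sR=20/157; mL=1680/11461, mR=10/157; mL+mR=2410/11461 → advance +1; mR−mL=-950/11461 → turn -1·90°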